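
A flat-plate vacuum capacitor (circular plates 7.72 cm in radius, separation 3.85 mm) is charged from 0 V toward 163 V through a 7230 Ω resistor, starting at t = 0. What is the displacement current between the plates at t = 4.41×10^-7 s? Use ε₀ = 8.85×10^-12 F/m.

C = ε₀A/d = (8.85×10^-12)(0.01872)/(3.85×10^-3) = 4.303×10^-11 F, so τ = RC = 3.111×10^-7 s.
The conduction current is I(t) = (V₀/R) e^(−t/τ), and the displacement current between the plates equals it.
t/τ = 1.418; I_d = (163/7230) · e^(−1.418) = (0.02254)(0.2422) = 5.46×10^-3 A.

5.46×10^-3 A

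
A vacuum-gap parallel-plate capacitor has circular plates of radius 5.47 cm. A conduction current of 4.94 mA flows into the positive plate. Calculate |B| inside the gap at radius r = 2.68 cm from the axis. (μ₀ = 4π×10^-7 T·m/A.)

By continuity the displacement current in the gap matches the conduction current: I_d = 4.94×10^-3 A.
∮B·dl = μ₀ I_d,enc with I_d,enc = I_d r²/R² = 1.186×10^-3 A; so B = μ₀ I_d,enc/(2πr) = 8.85×10^-9 T.

8.85×10^-9 T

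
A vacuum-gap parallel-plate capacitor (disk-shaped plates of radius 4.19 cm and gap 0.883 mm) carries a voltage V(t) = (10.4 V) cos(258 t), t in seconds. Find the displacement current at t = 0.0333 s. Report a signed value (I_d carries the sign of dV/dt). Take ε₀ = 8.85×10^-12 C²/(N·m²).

-1.10×10^-7 A

C = ε₀A/d = (8.85×10^-12)(5.515×10^-3)/(8.83×10^-4) = 5.527×10^-11 F. dV/dt = V₀ω·−sin(ωt); at ωt = 8.5914 rad this factor is -0.7402.
I_d = C dV/dt = (5.527×10^-11)(10.4)(258)(-0.7402) = -1.10×10^-7 A.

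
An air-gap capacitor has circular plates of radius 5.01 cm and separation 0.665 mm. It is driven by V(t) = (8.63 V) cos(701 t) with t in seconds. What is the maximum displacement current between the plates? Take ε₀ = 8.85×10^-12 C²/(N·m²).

6.35×10^-7 A

(dE/dt)_max = V₀ω/d = 9.097×10^6 V/(m·s); ω = 701 rad/s.
I_d,max = ε₀ A (dE/dt)_max = (8.85×10^-12)(7.885×10^-3)(9.097×10^6) = 6.35×10^-7 A.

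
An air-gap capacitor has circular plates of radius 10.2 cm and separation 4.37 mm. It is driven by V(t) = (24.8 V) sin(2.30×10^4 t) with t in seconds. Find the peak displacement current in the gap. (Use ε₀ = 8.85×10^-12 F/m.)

3.78×10^-5 A

The displacement current equals the conduction current C dV/dt, which peaks at C V₀ ω.
With C = ε₀A/d = (8.85×10^-12)(0.03269)/(4.37×10^-3) = 6.620×10^-11 F and ω = 2.30×10^4 rad/s, I_d,max = (6.620×10^-11)(24.8)(2.30×10^4) = 3.78×10^-5 A.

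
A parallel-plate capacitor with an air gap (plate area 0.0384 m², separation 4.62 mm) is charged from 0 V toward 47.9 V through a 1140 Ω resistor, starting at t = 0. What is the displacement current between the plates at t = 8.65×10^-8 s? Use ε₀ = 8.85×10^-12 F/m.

C = ε₀A/d = (8.85×10^-12)(0.0384)/(4.62×10^-3) = 7.356×10^-11 F and τ = RC = 8.386×10^-8 s. I_d in the gap equals the RC charging current.
I_d(t) = (V₀/R) e^(−t/τ) = 0.04202 · e^(−1.031) = 0.0150 A.

0.0150 A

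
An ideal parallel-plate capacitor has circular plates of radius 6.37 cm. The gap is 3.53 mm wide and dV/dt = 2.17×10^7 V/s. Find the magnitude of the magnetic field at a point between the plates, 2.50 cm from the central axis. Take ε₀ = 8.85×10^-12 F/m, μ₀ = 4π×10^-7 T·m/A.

8.55×10^-10 T

I_d = C dV/dt with C = ε₀πR²/d = 3.197×10^-11 F, so I_d = (3.197×10^-11)(2.17×10^7) = 6.937×10^-4 A.
For r < R the Ampère–Maxwell law gives B(2πr) = μ₀ I_d (r²/R²), so B = μ₀ I_d r/(2πR²) = (4π×10^-7)(6.937×10^-4)(0.0250)/(2π·0.0637²) = 8.55×10^-10 T.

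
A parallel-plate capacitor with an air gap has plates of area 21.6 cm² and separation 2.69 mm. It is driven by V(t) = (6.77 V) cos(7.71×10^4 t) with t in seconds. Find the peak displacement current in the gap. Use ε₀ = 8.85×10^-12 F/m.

C = ε₀A/d = (8.85×10^-12)(2.16×10^-3)/(2.69×10^-3) = 7.106×10^-12 F; ω = 7.71×10^4 rad/s.
I_d = C dV/dt, so |I_d|_max = C V₀ ω = (7.106×10^-12)(6.77)(7.71×10^4) = 3.71×10^-6 A.

3.71×10^-6 A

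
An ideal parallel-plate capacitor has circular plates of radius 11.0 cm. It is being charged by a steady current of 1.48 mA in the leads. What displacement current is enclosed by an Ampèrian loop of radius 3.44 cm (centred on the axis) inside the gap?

Between the plates the displacement current equals the wire current: I_d = 1.48 mA = 1.48×10^-3 A.
The field is uniform, so I_d,enc = I_d (r/R)² = (1.48×10^-3)(3.44/11.0)² = 1.45×10^-4 A.

1.45×10^-4 A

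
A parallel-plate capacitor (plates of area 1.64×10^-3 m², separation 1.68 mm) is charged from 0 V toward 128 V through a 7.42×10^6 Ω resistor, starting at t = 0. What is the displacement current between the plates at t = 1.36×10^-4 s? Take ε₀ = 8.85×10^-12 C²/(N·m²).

With C = ε₀A/d = (8.85×10^-12)(1.64×10^-3)/(1.68×10^-3) = 8.639×10^-12 F, the time constant is τ = RC = 6.410×10^-5 s, so t/τ = 2.122 and e^(−t/τ) = 0.1198.
I_d = I_cond = (V₀/R) e^(−t/τ) = (1.725×10^-5)(0.1198) = 2.07×10^-6 A.

2.07×10^-6 A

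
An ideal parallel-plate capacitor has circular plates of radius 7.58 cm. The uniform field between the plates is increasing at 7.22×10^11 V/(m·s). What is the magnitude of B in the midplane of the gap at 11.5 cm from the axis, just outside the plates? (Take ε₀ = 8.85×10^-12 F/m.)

I_d = ε₀ dΦ_E/dt = ε₀ πR² (dE/dt) = (8.85×10^-12)(0.01805)(7.22×10^11) = 0.1153 A through the full plate area.
For r ≥ R the full I_d is enclosed: B = μ₀ I_d/(2πr) = (4π×10^-7)(0.1153)/(2π·0.115) = 2.01×10^-7 T.

2.01×10^-7 T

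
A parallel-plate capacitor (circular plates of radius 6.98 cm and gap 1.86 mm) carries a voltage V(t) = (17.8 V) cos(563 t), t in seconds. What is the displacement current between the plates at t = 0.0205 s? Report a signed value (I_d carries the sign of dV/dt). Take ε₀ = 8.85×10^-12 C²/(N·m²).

6.24×10^-7 A

C = ε₀A/d = (8.85×10^-12)(0.01531)/(1.86×10^-3) = 7.285×10^-11 F. dV/dt = V₀ω·−sin(ωt); at ωt = 11.5415 rad this factor is 0.8546.
I_d = C dV/dt = (7.285×10^-11)(17.8)(563)(0.8546) = 6.24×10^-7 A.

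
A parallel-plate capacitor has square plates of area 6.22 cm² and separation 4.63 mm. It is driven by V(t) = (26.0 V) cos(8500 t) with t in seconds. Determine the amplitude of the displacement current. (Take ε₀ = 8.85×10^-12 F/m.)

2.63×10^-7 A

The displacement current equals the conduction current C dV/dt, which peaks at C V₀ ω.
With C = ε₀A/d = (8.85×10^-12)(6.22×10^-4)/(4.63×10^-3) = 1.189×10^-12 F and ω = 8500 rad/s, I_d,max = (1.189×10^-12)(26.0)(8500) = 2.63×10^-7 A.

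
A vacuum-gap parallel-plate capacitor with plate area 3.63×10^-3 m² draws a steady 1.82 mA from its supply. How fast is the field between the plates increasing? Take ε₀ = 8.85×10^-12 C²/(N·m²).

5.67×10^10 V/(m·s)

By continuity, I_d in the gap equals the 1.82 mA flowing in the wire.
Since I_d = ε₀ A dE/dt, dE/dt = I_d/(ε₀A) = (1.82×10^-3)/((8.85×10^-12)(3.63×10^-3)) = 5.67×10^10 V/(m·s).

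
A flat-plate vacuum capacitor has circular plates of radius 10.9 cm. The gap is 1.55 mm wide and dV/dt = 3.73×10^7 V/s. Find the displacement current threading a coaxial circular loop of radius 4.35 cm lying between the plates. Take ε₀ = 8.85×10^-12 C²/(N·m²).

I_d = C dV/dt with C = ε₀πR²/d = 2.131×10^-10 F, so I_d = (2.131×10^-10)(3.73×10^7) = 7.949×10^-3 A.
Through an area πr² the displacement current is I_d·(πr²/πR²) = I_d (r/R)² = 1.27×10^-3 A.

1.27×10^-3 A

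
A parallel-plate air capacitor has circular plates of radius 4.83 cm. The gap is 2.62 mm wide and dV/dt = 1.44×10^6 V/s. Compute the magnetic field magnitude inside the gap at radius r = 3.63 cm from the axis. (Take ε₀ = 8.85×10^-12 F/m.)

1.11×10^-10 T

dE/dt = (dV/dt)/d = 5.496×10^8 V/(m·s); I_d = ε₀(πR²)(dE/dt) = (8.85×10^-12)(7.329×10^-3)(5.496×10^8) = 3.565×10^-5 A.
An Ampèrian loop of radius r encloses a fraction (r/R)² of I_d. Then B·2πr = μ₀ I_d (r/R)², giving B = μ₀ I_d r/(2πR²) = 1.11×10^-10 T.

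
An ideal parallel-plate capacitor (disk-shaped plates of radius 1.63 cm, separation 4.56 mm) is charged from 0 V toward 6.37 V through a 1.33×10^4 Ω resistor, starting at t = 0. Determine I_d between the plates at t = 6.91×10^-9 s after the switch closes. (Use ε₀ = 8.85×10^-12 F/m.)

C = ε₀A/d = (8.85×10^-12)(8.347×10^-4)/(4.56×10^-3) = 1.620×10^-12 F, so τ = RC = 2.155×10^-8 s.
The conduction current is I(t) = (V₀/R) e^(−t/τ), and the displacement current between the plates equals it.
t/τ = 0.3206; I_d = (6.37/1.33×10^4) · e^(−0.3206) = (4.789×10^-4)(0.7257) = 3.48×10^-4 A.

3.48×10^-4 A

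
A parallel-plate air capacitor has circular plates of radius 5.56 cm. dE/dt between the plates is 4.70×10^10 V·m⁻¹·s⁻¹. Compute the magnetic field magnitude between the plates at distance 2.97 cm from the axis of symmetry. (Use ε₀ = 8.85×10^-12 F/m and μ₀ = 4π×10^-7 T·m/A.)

7.76×10^-9 T

I_d = ε₀ dΦ_E/dt = ε₀ πR² (dE/dt) = (8.85×10^-12)(9.712×10^-3)(4.70×10^10) = 4.040×10^-3 A through the full plate area.
An Ampèrian loop of radius r encloses a fraction (r/R)² of I_d. Then B·2πr = μ₀ I_d (r/R)², giving B = μ₀ I_d r/(2πR²) = 7.76×10^-9 T.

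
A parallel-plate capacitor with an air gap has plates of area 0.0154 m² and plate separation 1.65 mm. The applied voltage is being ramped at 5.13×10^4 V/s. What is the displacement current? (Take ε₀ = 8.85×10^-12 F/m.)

4.24×10^-6 A

C = ε₀A/d = (8.85×10^-12)(0.0154)/(1.65×10^-3) = 8.260×10^-11 F.
I_d = C dV/dt = (8.260×10^-11)(5.13×10^4) = 4.24×10^-6 A.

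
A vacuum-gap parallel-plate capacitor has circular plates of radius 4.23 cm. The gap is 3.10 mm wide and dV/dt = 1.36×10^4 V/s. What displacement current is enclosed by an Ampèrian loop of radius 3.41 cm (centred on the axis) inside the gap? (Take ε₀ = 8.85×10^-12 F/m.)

I_d = C dV/dt with C = ε₀πR²/d = 1.605×10^-11 F, so I_d = (1.605×10^-11)(1.36×10^4) = 2.183×10^-7 A.
The field is uniform, so I_d,enc = I_d (r/R)² = (2.183×10^-7)(3.41/4.23)² = 1.42×10^-7 A.

1.42×10^-7 A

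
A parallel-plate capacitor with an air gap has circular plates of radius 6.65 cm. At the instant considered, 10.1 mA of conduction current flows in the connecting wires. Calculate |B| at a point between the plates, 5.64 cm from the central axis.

Between the plates the displacement current equals the wire current: I_d = 10.1 mA = 0.0101 A.
∮B·dl = μ₀ I_d,enc with I_d,enc = I_d r²/R² = 7.265×10^-3 A; so B = μ₀ I_d,enc/(2πr) = 2.58×10^-8 T.

2.58×10^-8 T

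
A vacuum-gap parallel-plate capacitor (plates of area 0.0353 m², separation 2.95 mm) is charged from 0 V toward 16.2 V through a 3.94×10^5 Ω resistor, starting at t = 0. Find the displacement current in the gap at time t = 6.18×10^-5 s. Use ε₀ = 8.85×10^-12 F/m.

C = ε₀A/d = (8.85×10^-12)(0.0353)/(2.95×10^-3) = 1.059×10^-10 F, so τ = RC = 4.172×10^-5 s.
The conduction current is I(t) = (V₀/R) e^(−t/τ), and the displacement current between the plates equals it.
t/τ = 1.481; I_d = (16.2/3.94×10^5) · e^(−1.481) = (4.112×10^-5)(0.2274) = 9.35×10^-6 A.

9.35×10^-6 A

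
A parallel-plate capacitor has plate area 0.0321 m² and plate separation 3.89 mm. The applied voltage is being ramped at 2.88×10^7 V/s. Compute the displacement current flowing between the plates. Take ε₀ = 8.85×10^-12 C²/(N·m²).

C = ε₀A/d = (8.85×10^-12)(0.0321)/(3.89×10^-3) = 7.303×10^-11 F.
I_d = C dV/dt = (7.303×10^-11)(2.88×10^7) = 2.10×10^-3 A.

2.10×10^-3 A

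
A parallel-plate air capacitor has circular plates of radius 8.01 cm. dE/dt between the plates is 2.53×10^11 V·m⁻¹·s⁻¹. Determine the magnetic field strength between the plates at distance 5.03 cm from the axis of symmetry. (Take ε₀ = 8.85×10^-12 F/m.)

Through the whole plate area (πR² = 0.02016 m²), I_d = ε₀ πR² dE/dt = 0.04514 A.
An Ampèrian loop of radius r encloses a fraction (r/R)² of I_d. Then B·2πr = μ₀ I_d (r/R)², giving B = μ₀ I_d r/(2πR²) = 7.08×10^-8 T.

7.08×10^-8 T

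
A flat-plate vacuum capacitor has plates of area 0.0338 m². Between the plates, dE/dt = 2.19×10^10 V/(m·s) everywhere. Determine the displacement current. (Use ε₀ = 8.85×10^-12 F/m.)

The displacement current is ε₀ times dΦ_E/dt = ε₀ A dE/dt = (8.85×10^-12)(0.0338)(2.19×10^10) = 6.55×10^-3 A.

6.55×10^-3 A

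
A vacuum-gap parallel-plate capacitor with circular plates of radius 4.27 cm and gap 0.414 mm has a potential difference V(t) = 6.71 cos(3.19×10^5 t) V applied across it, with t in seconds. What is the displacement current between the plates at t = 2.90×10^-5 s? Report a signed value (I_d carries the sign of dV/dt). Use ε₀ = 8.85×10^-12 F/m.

dE/dt = (V₀ω/d)·−sin(ωt) with ωt = 9.251 rad: (6.71)(3.19×10^5)(-0.1729)/(4.14×10^-4) = -8.939×10^8 V/(m·s).
I_d = ε₀ A dE/dt = (8.85×10^-12)(5.728×10^-3)(-8.939×10^8) = -4.53×10^-5 A.

-4.53×10^-5 A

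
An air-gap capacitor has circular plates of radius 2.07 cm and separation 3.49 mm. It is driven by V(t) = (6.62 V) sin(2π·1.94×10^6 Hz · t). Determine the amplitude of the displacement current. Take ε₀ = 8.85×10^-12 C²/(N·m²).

2.75×10^-4 A

C = ε₀A/d = (8.85×10^-12)(1.346×10^-3)/(3.49×10^-3) = 3.413×10^-12 F; ω = 2πf = 1.219×10^7 rad/s.
I_d = C dV/dt, so |I_d|_max = C V₀ ω = (3.413×10^-12)(6.62)(1.219×10^7) = 2.75×10^-4 A.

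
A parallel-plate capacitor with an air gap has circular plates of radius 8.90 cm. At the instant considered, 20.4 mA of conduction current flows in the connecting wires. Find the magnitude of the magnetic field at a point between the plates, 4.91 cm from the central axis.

2.53×10^-8 T

Between the plates the displacement current equals the wire current: I_d = 20.4 mA = 0.0204 A.
∮B·dl = μ₀ I_d,enc with I_d,enc = I_d r²/R² = 6.209×10^-3 A; so B = μ₀ I_d,enc/(2πr) = 2.53×10^-8 T.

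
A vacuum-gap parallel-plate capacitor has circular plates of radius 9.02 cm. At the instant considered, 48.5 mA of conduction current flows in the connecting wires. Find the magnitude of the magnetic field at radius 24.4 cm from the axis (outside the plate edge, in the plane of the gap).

3.98×10^-8 T

Between the plates the displacement current equals the wire current: I_d = 48.5 mA = 0.0485 A.
For r ≥ R the full I_d is enclosed: B = μ₀ I_d/(2πr) = (4π×10^-7)(0.0485)/(2π·0.244) = 3.98×10^-8 T.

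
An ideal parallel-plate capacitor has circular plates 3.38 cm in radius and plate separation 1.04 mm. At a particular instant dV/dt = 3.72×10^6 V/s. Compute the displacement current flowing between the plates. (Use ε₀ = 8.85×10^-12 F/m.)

The displacement current equals the charging current C dV/dt. With C = ε₀A/d = (8.85×10^-12)(3.589×10^-3)/(1.04×10^-3) = 3.054×10^-11 F, I_d = (3.054×10^-11)(3.72×10^6) = 1.14×10^-4 A.

1.14×10^-4 A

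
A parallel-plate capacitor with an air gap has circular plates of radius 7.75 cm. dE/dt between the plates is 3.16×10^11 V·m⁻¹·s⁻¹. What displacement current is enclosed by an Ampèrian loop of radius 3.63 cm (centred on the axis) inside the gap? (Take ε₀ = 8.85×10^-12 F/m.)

0.0116 A

I_d = ε₀ dΦ_E/dt = ε₀ πR² (dE/dt) = (8.85×10^-12)(0.01887)(3.16×10^11) = 0.05277 A through the full plate area.
Since J_d is uniform, the enclosed fraction is (r/R)² = 0.2194, giving I_d,enc = 0.0116 A.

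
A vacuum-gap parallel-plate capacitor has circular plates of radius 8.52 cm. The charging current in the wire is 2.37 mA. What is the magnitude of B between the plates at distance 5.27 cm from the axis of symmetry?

3.44×10^-9 T

By continuity the displacement current in the gap matches the conduction current: I_d = 2.37×10^-3 A.
An Ampèrian loop of radius r encloses a fraction (r/R)² of I_d. Then B·2πr = μ₀ I_d (r/R)², giving B = μ₀ I_d r/(2πR²) = 3.44×10^-9 T.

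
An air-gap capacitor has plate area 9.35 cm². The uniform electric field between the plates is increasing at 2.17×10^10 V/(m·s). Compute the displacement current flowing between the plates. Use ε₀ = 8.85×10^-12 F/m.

The displacement current is ε₀ times dΦ_E/dt = ε₀ A dE/dt = (8.85×10^-12)(9.35×10^-4)(2.17×10^10) = 1.80×10^-4 A.

1.80×10^-4 A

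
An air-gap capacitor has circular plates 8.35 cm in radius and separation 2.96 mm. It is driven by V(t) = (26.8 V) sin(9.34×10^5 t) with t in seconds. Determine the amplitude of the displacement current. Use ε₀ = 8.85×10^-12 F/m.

The displacement current equals the conduction current C dV/dt, which peaks at C V₀ ω.
With C = ε₀A/d = (8.85×10^-12)(0.02190)/(2.96×10^-3) = 6.548×10^-11 F and ω = 9.34×10^5 rad/s, I_d,max = (6.548×10^-11)(26.8)(9.34×10^5) = 1.64×10^-3 A.

1.64×10^-3 A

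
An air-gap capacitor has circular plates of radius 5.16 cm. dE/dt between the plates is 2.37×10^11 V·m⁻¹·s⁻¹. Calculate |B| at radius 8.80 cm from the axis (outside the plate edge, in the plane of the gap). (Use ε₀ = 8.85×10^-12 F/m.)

Through the whole plate area (πR² = 8.365×10^-3 m²), I_d = ε₀ πR² dE/dt = 0.01755 A.
Outside the plates the loop encloses all of I_d, so B·2πr = μ₀ I_d and B = 3.99×10^-8 T.

3.99×10^-8 T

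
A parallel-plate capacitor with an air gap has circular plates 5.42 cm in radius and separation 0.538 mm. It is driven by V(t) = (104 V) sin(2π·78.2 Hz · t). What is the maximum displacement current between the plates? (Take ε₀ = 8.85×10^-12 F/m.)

C = ε₀A/d = (8.85×10^-12)(9.229×10^-3)/(5.38×10^-4) = 1.518×10^-10 F; ω = 2πf = 491.3 rad/s.
I_d = C dV/dt, so |I_d|_max = C V₀ ω = (1.518×10^-10)(104)(491.3) = 7.76×10^-6 A.

7.76×10^-6 A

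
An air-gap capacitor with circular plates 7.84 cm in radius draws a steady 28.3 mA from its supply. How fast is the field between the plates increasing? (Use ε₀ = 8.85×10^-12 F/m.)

Charge continuity gives I_d = I = 0.0283 A between the plates.
Since I_d = ε₀ A dE/dt, dE/dt = I_d/(ε₀A) = (0.0283)/((8.85×10^-12)(0.01931)) = 1.66×10^11 V/(m·s).

1.66×10^11 V/(m·s)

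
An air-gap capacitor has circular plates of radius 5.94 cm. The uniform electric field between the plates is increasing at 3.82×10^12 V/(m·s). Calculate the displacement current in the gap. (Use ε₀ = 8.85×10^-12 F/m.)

0.375 A

I_d = ε₀ A (dE/dt) = (8.85×10^-12)(0.01108 m²)(3.82×10^12) = 0.375 A.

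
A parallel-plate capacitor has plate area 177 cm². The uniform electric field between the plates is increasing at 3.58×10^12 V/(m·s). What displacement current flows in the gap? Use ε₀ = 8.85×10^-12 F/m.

The displacement current is ε₀ times dΦ_E/dt = ε₀ A dE/dt = (8.85×10^-12)(0.0177)(3.58×10^12) = 0.561 A.

0.561 A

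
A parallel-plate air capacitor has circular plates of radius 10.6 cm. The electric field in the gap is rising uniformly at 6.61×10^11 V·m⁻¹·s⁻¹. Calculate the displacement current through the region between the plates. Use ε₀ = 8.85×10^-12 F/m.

With a uniform field, Φ_E = EA, so I_d = ε₀ A dE/dt = 0.206 A.

0.206 A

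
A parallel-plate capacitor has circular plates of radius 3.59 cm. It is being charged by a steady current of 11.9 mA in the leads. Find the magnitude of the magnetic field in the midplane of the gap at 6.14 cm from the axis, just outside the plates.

No conduction current crosses the gap, so I_d there equals the 0.0119 A in the leads.
For r ≥ R the full I_d is enclosed: B = μ₀ I_d/(2πr) = (4π×10^-7)(0.0119)/(2π·0.0614) = 3.88×10^-8 T.

3.88×10^-8 T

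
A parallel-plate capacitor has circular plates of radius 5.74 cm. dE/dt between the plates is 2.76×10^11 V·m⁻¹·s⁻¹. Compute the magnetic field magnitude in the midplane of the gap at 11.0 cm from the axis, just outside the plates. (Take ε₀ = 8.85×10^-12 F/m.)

Through the whole plate area (πR² = 0.01035 m²), I_d = ε₀ πR² dE/dt = 0.02528 A.
With r > R the enclosed displacement current is the full I_d; B = μ₀ I_d / (2πr) = 4.60×10^-8 T.

4.60×10^-8 T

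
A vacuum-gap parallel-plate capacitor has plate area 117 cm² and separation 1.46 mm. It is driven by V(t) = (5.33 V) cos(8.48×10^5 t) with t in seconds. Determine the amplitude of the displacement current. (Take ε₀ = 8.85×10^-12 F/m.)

3.21×10^-4 A

C = ε₀A/d = (8.85×10^-12)(0.0117)/(1.46×10^-3) = 7.092×10^-11 F; ω = 8.48×10^5 rad/s.
I_d = C dV/dt, so |I_d|_max = C V₀ ω = (7.092×10^-11)(5.33)(8.48×10^5) = 3.21×10^-4 A.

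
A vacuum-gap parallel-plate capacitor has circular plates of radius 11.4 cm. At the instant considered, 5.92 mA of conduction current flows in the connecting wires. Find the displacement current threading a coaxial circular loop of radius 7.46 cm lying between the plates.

2.54×10^-3 A

By continuity the displacement current in the gap matches the conduction current: I_d = 5.92×10^-3 A.
Through an area πr² the displacement current is I_d·(πr²/πR²) = I_d (r/R)² = 2.54×10^-3 A.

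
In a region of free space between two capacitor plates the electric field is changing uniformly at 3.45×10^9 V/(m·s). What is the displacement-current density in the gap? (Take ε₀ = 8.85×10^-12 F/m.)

0.0305 A/m²

J_d = ε₀ dE/dt = (8.85×10^-12)(3.45×10^9) = 0.0305 A/m².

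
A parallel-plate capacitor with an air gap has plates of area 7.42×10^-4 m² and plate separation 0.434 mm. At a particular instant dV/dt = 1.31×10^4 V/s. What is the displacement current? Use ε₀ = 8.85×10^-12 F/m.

The field between the plates is E = V/d, so dE/dt = (1.31×10^4)/(4.34×10^-4 m) = 3.018×10^7 V/(m·s).
I_d = ε₀ A (dE/dt) = (8.85×10^-12)(7.42×10^-4)(3.018×10^7) = 1.98×10^-7 A.

1.98×10^-7 A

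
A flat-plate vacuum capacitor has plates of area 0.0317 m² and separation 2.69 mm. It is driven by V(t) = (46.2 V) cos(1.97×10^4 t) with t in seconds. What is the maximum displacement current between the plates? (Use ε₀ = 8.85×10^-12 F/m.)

C = ε₀A/d = (8.85×10^-12)(0.0317)/(2.69×10^-3) = 1.043×10^-10 F; ω = 1.97×10^4 rad/s.
I_d = C dV/dt, so |I_d|_max = C V₀ ω = (1.043×10^-10)(46.2)(1.97×10^4) = 9.49×10^-5 A.

9.49×10^-5 A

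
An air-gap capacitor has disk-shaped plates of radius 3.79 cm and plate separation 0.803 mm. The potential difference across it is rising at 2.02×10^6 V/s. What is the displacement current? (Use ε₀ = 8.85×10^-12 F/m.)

1.00×10^-4 A

The displacement current equals the charging current C dV/dt. With C = ε₀A/d = (8.85×10^-12)(4.513×10^-3)/(8.03×10^-4) = 4.974×10^-11 F, I_d = (4.974×10^-11)(2.02×10^6) = 1.00×10^-4 A.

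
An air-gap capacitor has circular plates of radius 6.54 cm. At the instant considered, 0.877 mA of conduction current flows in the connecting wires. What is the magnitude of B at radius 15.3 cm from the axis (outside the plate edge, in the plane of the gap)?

1.15×10^-9 T

By continuity the displacement current in the gap matches the conduction current: I_d = 8.77×10^-4 A.
For r ≥ R the full I_d is enclosed: B = μ₀ I_d/(2πr) = (4π×10^-7)(8.77×10^-4)/(2π·0.153) = 1.15×10^-9 T.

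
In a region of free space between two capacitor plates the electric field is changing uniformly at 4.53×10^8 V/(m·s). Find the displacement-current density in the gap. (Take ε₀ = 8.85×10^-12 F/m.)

4.01×10^-3 A/m²

The displacement-current density is ε₀ ∂E/∂t = (8.85×10^-12)(4.53×10^8) = 4.01×10^-3 A/m².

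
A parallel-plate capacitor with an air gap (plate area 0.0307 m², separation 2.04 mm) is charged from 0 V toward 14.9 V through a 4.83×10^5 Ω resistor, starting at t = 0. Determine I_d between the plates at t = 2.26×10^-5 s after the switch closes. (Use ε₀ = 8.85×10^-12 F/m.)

With C = ε₀A/d = (8.85×10^-12)(0.0307)/(2.04×10^-3) = 1.332×10^-10 F, the time constant is τ = RC = 6.434×10^-5 s, so t/τ = 0.3513 and e^(−t/τ) = 0.7038.
I_d = I_cond = (V₀/R) e^(−t/τ) = (3.085×10^-5)(0.7038) = 2.17×10^-5 A.

2.17×10^-5 A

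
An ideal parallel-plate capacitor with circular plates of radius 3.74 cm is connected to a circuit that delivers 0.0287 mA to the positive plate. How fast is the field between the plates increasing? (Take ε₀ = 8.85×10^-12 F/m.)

The displacement current between the plates equals the conduction current, I_d = 0.0287 mA.
Since I_d = ε₀ A dE/dt, dE/dt = I_d/(ε₀A) = (2.87×10^-5)/((8.85×10^-12)(4.394×10^-3)) = 7.38×10^8 V/(m·s).

7.38×10^8 V/(m·s)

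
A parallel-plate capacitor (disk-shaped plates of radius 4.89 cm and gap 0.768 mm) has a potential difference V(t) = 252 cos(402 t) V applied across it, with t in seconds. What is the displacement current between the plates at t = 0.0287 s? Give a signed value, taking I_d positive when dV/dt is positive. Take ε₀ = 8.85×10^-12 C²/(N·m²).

dV/dt = (252)(402)·−sin(11.5374) = 8.679×10^4 V/s.
I_d = C dV/dt with C = ε₀A/d = (8.85×10^-12)(7.512×10^-3)/(7.68×10^-4) = 8.656×10^-11 F, so I_d = (8.656×10^-11)(8.679×10^4) = 7.51×10^-6 A.

7.51×10^-6 A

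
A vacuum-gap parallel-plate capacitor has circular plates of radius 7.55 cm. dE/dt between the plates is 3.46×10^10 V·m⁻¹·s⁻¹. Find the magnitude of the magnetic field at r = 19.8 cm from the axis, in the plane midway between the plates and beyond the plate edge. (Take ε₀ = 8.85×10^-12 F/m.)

5.54×10^-9 T

Total displacement current: I_d = ε₀(πR²)(dE/dt) = (8.85×10^-12)(0.01791)(3.46×10^10) = 5.484×10^-3 A.
Outside the plates the loop encloses all of I_d, so B·2πr = μ₀ I_d and B = 5.54×10^-9 T.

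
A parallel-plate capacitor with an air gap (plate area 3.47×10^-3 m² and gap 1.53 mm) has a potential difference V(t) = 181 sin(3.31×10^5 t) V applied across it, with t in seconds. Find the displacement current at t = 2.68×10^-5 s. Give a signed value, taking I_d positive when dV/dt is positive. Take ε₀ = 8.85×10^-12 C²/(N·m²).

-1.02×10^-3 A

dV/dt = (181)(3.31×10^5)·cos(8.8708) = -5.095×10^7 V/s.
I_d = C dV/dt with C = ε₀A/d = (8.85×10^-12)(3.47×10^-3)/(1.53×10^-3) = 2.007×10^-11 F, so I_d = (2.007×10^-11)(-5.095×10^7) = -1.02×10^-3 A.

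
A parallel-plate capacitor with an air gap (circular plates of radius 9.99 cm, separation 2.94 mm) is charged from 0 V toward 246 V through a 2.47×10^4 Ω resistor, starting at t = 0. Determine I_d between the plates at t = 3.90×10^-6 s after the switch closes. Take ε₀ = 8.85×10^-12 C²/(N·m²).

C = ε₀A/d = (8.85×10^-12)(0.03135)/(2.94×10^-3) = 9.437×10^-11 F, so τ = RC = 2.331×10^-6 s.
The conduction current is I(t) = (V₀/R) e^(−t/τ), and the displacement current between the plates equals it.
t/τ = 1.673; I_d = (246/2.47×10^4) · e^(−1.673) = (9.960×10^-3)(0.1877) = 1.87×10^-3 A.

1.87×10^-3 A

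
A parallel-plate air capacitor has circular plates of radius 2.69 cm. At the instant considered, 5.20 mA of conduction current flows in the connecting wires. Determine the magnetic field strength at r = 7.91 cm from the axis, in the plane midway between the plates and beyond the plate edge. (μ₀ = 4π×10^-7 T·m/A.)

1.31×10^-8 T

Between the plates the displacement current equals the wire current: I_d = 5.20 mA = 5.20×10^-3 A.
For r ≥ R the full I_d is enclosed: B = μ₀ I_d/(2πr) = (4π×10^-7)(5.20×10^-3)/(2π·0.0791) = 1.31×10^-8 T.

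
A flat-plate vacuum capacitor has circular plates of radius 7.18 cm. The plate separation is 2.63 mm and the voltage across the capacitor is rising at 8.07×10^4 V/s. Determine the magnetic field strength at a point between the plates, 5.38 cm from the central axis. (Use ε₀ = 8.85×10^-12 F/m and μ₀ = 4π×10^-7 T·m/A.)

With E = V/d, dE/dt = 3.068×10^7 V/(m·s) and πR² = 0.01620 m², giving I_d = ε₀ πR² dE/dt = 4.399×10^-6 A.
An Ampèrian loop of radius r encloses a fraction (r/R)² of I_d. Then B·2πr = μ₀ I_d (r/R)², giving B = μ₀ I_d r/(2πR²) = 9.18×10^-12 T.

9.18×10^-12 T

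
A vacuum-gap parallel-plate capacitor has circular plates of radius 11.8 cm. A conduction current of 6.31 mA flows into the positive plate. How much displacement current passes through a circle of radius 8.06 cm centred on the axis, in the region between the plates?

2.94×10^-3 A

By continuity the displacement current in the gap matches the conduction current: I_d = 6.31×10^-3 A.
The field is uniform, so I_d,enc = I_d (r/R)² = (6.31×10^-3)(8.06/11.8)² = 2.94×10^-3 A.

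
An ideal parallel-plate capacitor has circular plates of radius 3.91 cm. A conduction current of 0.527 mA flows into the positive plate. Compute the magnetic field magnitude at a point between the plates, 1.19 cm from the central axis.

8.20×10^-10 T

By continuity the displacement current in the gap matches the conduction current: I_d = 5.27×10^-4 A.
An Ampèrian loop of radius r encloses a fraction (r/R)² of I_d. Then B·2πr = μ₀ I_d (r/R)², giving B = μ₀ I_d r/(2πR²) = 8.20×10^-10 T.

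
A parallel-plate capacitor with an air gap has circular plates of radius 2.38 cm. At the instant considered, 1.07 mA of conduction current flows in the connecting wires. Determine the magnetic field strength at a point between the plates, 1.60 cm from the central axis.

By continuity the displacement current in the gap matches the conduction current: I_d = 1.07×10^-3 A.
An Ampèrian loop of radius r encloses a fraction (r/R)² of I_d. Then B·2πr = μ₀ I_d (r/R)², giving B = μ₀ I_d r/(2πR²) = 6.04×10^-9 T.

6.04×10^-9 T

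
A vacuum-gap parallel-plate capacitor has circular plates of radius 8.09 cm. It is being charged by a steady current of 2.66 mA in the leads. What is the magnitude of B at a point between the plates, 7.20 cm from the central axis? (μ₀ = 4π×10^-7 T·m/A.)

By continuity the displacement current in the gap matches the conduction current: I_d = 2.66×10^-3 A.
For r < R the Ampère–Maxwell law gives B(2πr) = μ₀ I_d (r²/R²), so B = μ₀ I_d r/(2πR²) = (4π×10^-7)(2.66×10^-3)(0.0720)/(2π·0.0809²) = 5.85×10^-9 T.

5.85×10^-9 T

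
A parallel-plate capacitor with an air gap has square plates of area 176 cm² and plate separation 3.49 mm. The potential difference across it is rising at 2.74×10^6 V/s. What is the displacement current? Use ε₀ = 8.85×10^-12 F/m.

The field between the plates is E = V/d, so dE/dt = (2.74×10^6)/(3.49×10^-3 m) = 7.851×10^8 V/(m·s).
I_d = ε₀ A (dE/dt) = (8.85×10^-12)(0.0176)(7.851×10^8) = 1.22×10^-4 A.

1.22×10^-4 A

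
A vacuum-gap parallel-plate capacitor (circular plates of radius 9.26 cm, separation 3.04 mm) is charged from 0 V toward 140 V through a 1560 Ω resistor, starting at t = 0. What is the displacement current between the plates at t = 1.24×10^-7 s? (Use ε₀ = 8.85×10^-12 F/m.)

0.0326 A

C = ε₀A/d = (8.85×10^-12)(0.02694)/(3.04×10^-3) = 7.843×10^-11 F and τ = RC = 1.224×10^-7 s. I_d in the gap equals the RC charging current.
I_d(t) = (V₀/R) e^(−t/τ) = 0.08974 · e^(−1.013) = 0.0326 A.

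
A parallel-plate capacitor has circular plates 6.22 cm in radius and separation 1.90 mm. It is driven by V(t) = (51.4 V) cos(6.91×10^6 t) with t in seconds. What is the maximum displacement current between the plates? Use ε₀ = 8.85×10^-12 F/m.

The displacement current equals the conduction current C dV/dt, which peaks at C V₀ ω.
With C = ε₀A/d = (8.85×10^-12)(0.01215)/(1.90×10^-3) = 5.659×10^-11 F and ω = 6.91×10^6 rad/s, I_d,max = (5.659×10^-11)(51.4)(6.91×10^6) = 0.0201 A.

0.0201 A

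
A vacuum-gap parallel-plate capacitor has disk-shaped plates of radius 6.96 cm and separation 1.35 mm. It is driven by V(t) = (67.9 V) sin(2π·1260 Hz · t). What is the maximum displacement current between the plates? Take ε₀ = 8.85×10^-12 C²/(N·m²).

The displacement current equals the conduction current C dV/dt, which peaks at C V₀ ω.
With C = ε₀A/d = (8.85×10^-12)(0.01522)/(1.35×10^-3) = 9.978×10^-11 F and ω = 2πf = 7917 rad/s, I_d,max = (9.978×10^-11)(67.9)(7917) = 5.36×10^-5 A.

5.36×10^-5 A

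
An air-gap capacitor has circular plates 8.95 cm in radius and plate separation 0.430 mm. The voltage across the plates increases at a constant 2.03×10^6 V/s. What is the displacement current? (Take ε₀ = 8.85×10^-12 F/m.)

The field between the plates is E = V/d, so dE/dt = (2.03×10^6)/(4.30×10^-4 m) = 4.721×10^9 V/(m·s).
I_d = ε₀ A (dE/dt) = (8.85×10^-12)(0.02516)(4.721×10^9) = 1.05×10^-3 A.

1.05×10^-3 A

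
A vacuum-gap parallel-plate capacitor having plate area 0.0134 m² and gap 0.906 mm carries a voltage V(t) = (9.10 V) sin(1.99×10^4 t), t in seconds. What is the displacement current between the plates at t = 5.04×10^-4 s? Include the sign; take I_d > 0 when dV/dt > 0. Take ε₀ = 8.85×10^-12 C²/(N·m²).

-1.95×10^-5 A

dE/dt = (V₀ω/d)·cos(ωt) with ωt = 10.0296 rad: (9.10)(1.99×10^4)(-0.8226)/(9.06×10^-4) = -1.644×10^8 V/(m·s).
I_d = ε₀ A dE/dt = (8.85×10^-12)(0.0134)(-1.644×10^8) = -1.95×10^-5 A.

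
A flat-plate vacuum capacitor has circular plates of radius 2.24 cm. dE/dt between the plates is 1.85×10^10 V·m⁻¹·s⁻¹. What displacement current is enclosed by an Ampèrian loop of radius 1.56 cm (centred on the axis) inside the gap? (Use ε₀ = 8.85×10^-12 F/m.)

1.25×10^-4 A

I_d = ε₀ dΦ_E/dt = ε₀ πR² (dE/dt) = (8.85×10^-12)(1.576×10^-3)(1.85×10^10) = 2.580×10^-4 A through the full plate area.
Since J_d is uniform, the enclosed fraction is (r/R)² = 0.4850, giving I_d,enc = 1.25×10^-4 A.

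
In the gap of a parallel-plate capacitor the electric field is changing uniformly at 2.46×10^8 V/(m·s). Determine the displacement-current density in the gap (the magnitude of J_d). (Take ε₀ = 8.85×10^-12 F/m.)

2.18×10^-3 A/m²

J_d = ε₀ ∂E/∂t, so J_d = 2.18×10^-3 A/m².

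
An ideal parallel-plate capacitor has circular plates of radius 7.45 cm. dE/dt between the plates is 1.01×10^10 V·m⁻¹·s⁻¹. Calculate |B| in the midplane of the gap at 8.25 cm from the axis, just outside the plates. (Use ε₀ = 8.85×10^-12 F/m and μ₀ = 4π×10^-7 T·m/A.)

Total displacement current: I_d = ε₀(πR²)(dE/dt) = (8.85×10^-12)(0.01744)(1.01×10^10) = 1.559×10^-3 A.
With r > R the enclosed displacement current is the full I_d; B = μ₀ I_d / (2πr) = 3.78×10^-9 T.

3.78×10^-9 T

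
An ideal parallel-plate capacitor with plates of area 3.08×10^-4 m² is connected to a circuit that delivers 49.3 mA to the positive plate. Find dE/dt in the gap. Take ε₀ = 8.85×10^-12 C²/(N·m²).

By continuity, I_d in the gap equals the 49.3 mA flowing in the wire.
Since I_d = ε₀ A dE/dt, dE/dt = I_d/(ε₀A) = (0.0493)/((8.85×10^-12)(3.08×10^-4)) = 1.81×10^13 V/(m·s).

1.81×10^13 V/(m·s)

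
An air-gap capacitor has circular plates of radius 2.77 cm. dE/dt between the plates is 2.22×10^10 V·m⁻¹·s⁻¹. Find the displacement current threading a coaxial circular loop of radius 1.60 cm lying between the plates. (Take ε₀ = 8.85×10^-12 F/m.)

1.58×10^-4 A

I_d = ε₀ dΦ_E/dt = ε₀ πR² (dE/dt) = (8.85×10^-12)(2.411×10^-3)(2.22×10^10) = 4.737×10^-4 A through the full plate area.
The field is uniform, so I_d,enc = I_d (r/R)² = (4.737×10^-4)(1.60/2.77)² = 1.58×10^-4 A.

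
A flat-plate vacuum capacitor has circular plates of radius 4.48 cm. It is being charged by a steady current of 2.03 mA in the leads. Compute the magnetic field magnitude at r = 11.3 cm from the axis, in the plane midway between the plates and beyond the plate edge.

No conduction current crosses the gap, so I_d there equals the 2.03×10^-3 A in the leads.
For r ≥ R the full I_d is enclosed: B = μ₀ I_d/(2πr) = (4π×10^-7)(2.03×10^-3)/(2π·0.113) = 3.59×10^-9 T.

3.59×10^-9 T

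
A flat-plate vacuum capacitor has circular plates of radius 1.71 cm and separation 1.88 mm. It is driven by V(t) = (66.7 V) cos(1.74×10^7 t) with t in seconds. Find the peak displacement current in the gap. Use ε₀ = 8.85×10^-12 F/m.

5.02×10^-3 A

(dE/dt)_max = V₀ω/d = 6.173×10^11 V/(m·s); ω = 1.74×10^7 rad/s.
I_d,max = ε₀ A (dE/dt)_max = (8.85×10^-12)(9.186×10^-4)(6.173×10^11) = 5.02×10^-3 A.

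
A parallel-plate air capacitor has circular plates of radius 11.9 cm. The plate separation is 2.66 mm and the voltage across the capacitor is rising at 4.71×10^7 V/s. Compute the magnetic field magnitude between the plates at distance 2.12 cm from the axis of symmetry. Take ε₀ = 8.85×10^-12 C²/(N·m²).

With E = V/d, dE/dt = 1.771×10^10 V/(m·s) and πR² = 0.04449 m², giving I_d = ε₀ πR² dE/dt = 6.973×10^-3 A.
An Ampèrian loop of radius r encloses a fraction (r/R)² of I_d. Then B·2πr = μ₀ I_d (r/R)², giving B = μ₀ I_d r/(2πR²) = 2.09×10^-9 T.

2.09×10^-9 T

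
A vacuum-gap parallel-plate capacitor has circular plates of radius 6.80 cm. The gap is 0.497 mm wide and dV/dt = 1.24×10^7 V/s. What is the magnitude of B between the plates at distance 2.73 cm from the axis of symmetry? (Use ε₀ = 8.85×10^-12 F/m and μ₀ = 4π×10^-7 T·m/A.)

With E = V/d, dE/dt = 2.495×10^10 V/(m·s) and πR² = 0.01453 m², giving I_d = ε₀ πR² dE/dt = 3.208×10^-3 A.
An Ampèrian loop of radius r encloses a fraction (r/R)² of I_d. Then B·2πr = μ₀ I_d (r/R)², giving B = μ₀ I_d r/(2πR²) = 3.79×10^-9 T.

3.79×10^-9 T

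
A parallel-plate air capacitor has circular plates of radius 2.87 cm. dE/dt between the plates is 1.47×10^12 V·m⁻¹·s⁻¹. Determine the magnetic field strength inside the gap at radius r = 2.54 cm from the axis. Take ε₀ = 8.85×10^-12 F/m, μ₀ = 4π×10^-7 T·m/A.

Total displacement current: I_d = ε₀(πR²)(dE/dt) = (8.85×10^-12)(2.588×10^-3)(1.47×10^12) = 0.03367 A.
An Ampèrian loop of radius r encloses a fraction (r/R)² of I_d. Then B·2πr = μ₀ I_d (r/R)², giving B = μ₀ I_d r/(2πR²) = 2.08×10^-7 T.

2.08×10^-7 T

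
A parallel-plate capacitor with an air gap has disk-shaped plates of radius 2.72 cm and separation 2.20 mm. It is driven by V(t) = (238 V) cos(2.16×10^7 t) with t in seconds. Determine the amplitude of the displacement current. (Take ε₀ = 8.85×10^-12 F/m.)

0.0481 A

(dE/dt)_max = V₀ω/d = 2.337×10^12 V/(m·s); ω = 2.16×10^7 rad/s.
I_d,max = ε₀ A (dE/dt)_max = (8.85×10^-12)(2.324×10^-3)(2.337×10^12) = 0.0481 A.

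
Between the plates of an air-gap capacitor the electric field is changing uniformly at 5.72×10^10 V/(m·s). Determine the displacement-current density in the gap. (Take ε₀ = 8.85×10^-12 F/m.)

J_d = ε₀ dE/dt = (8.85×10^-12)(5.72×10^10) = 0.506 A/m².

0.506 A/m²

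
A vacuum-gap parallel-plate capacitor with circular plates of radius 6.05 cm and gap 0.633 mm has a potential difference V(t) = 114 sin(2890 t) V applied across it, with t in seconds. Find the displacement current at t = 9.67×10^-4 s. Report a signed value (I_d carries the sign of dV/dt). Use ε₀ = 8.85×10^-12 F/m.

-4.98×10^-5 A

dV/dt = (114)(2890)·cos(2.79463) = -3.098×10^5 V/s.
I_d = C dV/dt with C = ε₀A/d = (8.85×10^-12)(0.01150)/(6.33×10^-4) = 1.608×10^-10 F, so I_d = (1.608×10^-10)(-3.098×10^5) = -4.98×10^-5 A.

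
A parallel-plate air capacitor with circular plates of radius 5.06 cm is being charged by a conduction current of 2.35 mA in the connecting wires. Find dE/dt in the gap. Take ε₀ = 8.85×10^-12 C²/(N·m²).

3.30×10^10 V/(m·s)

By continuity, I_d in the gap equals the 2.35 mA flowing in the wire.
Inverting I_d = ε₀ A dE/dt gives dE/dt = 2.35×10^-3 / (8.85×10^-12 · 8.044×10^-3) = 3.30×10^10 V/(m·s).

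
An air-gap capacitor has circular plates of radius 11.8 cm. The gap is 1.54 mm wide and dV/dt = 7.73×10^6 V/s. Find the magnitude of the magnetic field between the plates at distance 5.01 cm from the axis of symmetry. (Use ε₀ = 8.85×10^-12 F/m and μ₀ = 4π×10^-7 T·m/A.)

dE/dt = (dV/dt)/d = 5.019×10^9 V/(m·s); I_d = ε₀(πR²)(dE/dt) = (8.85×10^-12)(0.04374)(5.019×10^9) = 1.943×10^-3 A.
For r < R the Ampère–Maxwell law gives B(2πr) = μ₀ I_d (r²/R²), so B = μ₀ I_d r/(2πR²) = (4π×10^-7)(1.943×10^-3)(0.0501)/(2π·0.118²) = 1.40×10^-9 T.

1.40×10^-9 T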